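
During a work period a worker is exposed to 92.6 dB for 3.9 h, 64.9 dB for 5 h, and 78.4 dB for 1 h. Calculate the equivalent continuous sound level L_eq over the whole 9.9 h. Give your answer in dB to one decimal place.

Weight each interval's intensity by its duration and average over T = 9.9 h:
Σ tᵢ·10^(Lᵢ/10) = 3.9·10^(92.6/10) + 5·10^(64.9/10) + 1·10^(78.4/10) = 7.181e+09.
L_eq = 10·log₁₀(7.181e+09/9.9) = 88.61 dB.

88.6 dB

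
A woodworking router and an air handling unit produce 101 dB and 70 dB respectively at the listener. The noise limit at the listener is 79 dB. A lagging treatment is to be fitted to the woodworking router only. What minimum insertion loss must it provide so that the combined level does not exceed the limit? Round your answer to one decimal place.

22.6 dB

Fixed contribution from the other source: Σ 10^(L/10) = 10^(70/10) = 1.000e+07 (70.00 dB).
To meet 79 dB overall, the treated woodworking router may contribute at most 10^(79/10) − 1.000e+07 = 6.943e+07, i.e. 78.42 dB.
So the woodworking router must be reduced from 101 to 78.42 dB: IL = 22.58 dB.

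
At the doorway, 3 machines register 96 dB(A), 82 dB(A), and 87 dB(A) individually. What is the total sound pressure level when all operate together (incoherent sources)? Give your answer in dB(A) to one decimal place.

96.7 dB(A)

Incoherent sources combine by intensity addition: L_total = 10·log₁₀(Σ 10^(L_i/10)).
Σ 10^(L/10) = 10^(96/10) + 10^(82/10) + 10^(87/10) = 4.641e+09.
L_total = 10·log₁₀(4.641e+09) = 96.67 dB(A).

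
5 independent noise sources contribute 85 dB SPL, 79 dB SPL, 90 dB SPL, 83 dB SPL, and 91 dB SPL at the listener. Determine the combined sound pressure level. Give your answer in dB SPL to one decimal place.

For uncorrelated sources the intensities add, so convert each level to linear form, sum, and take 10·log₁₀ of the total.
Σ 10^(L/10) = 10^(85/10) + 10^(79/10) + 10^(90/10) + 10^(83/10) + 10^(91/10) = 2.854e+09.
L_total = 10·log₁₀(2.854e+09) = 94.55 dB SPL.

94.6 dB SPL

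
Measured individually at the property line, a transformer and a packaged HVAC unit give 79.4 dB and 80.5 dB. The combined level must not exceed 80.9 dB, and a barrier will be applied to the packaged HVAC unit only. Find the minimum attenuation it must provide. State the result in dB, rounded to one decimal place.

4.9 dB

Fixed contribution from the other source: Σ 10^(L/10) = 10^(79.4/10) = 8.710e+07 (79.40 dB).
To meet 80.9 dB overall, the treated packaged HVAC unit may contribute at most 10^(80.9/10) − 8.710e+07 = 3.593e+07, i.e. 75.55 dB.
Required insertion loss = 80.5 − 75.55 = 4.95 dB.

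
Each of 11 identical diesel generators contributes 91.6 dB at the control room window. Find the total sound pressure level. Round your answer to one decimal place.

102.0 dB

L_total = L₁ + 10·log₁₀ N for N identical incoherent sources.
L_total = 91.6 + 10·log₁₀(11) = 91.6 + 10.414 = 102.01 dB.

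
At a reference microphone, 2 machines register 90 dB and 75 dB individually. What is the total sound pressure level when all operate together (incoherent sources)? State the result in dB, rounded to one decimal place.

90.1 dB

Incoherent sources combine by intensity addition: L_total = 10·log₁₀(Σ 10^(L_i/10)).
Σ 10^(L/10) = 10^(90/10) + 10^(75/10) = 1.032e+09.
L_total = 10·log₁₀(1.032e+09) = 90.14 dB.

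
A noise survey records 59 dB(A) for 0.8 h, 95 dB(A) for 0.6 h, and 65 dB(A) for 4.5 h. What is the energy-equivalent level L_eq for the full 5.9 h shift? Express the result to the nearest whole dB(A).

The energy average is taken in the linear domain: L_eq = 10·log₁₀[(Σ tᵢ·10^(Lᵢ/10))/T], T = 5.9 h.
Σ tᵢ·10^(Lᵢ/10) = 0.8·10^(59/10) + 0.6·10^(95/10) + 4.5·10^(65/10) = 1.912e+09.
L_eq = 10·log₁₀(1.912e+09/5.9) = 85.11 dB(A).

85 dB(A)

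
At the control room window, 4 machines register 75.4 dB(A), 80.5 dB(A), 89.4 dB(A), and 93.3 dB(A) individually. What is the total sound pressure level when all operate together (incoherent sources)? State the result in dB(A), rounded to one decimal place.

95.0 dB(A)

For uncorrelated sources the intensities add, so convert each level to linear form, sum, and take 10·log₁₀ of the total.
Σ 10^(L/10) = 10^(75.4/10) + 10^(80.5/10) + 10^(89.4/10) + 10^(93.3/10) = 3.156e+09.
L_total = 10·log₁₀(3.156e+09) = 94.99 dB(A).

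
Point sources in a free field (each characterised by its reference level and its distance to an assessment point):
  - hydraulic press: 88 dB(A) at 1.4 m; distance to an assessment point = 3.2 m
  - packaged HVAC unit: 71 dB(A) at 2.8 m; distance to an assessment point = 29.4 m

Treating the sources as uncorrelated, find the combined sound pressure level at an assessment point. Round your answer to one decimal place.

First find each source's level at the receiver (point-source: −20·log₁₀(r/r_ref)), then combine on an intensity basis.
hydraulic press: 88 − 20·log₁₀(3.2/1.4) = 88 − 7.18 = 80.82 dB(A).
packaged HVAC unit: 71 − 20·log₁₀(29.4/2.8) = 71 − 20.42 = 50.58 dB(A).
Σ 10^(L/10) = 1.209e+08 → L_total = 10·log₁₀(1.209e+08) = 80.82 dB(A).

80.8 dB(A)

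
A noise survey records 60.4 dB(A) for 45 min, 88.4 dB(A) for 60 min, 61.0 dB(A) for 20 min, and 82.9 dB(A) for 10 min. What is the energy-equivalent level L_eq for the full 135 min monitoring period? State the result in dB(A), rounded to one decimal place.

The energy average is taken in the linear domain: L_eq = 10·log₁₀[(Σ tᵢ·10^(Lᵢ/10))/T], T = 135 min.
Σ tᵢ·10^(Lᵢ/10) = 45·10^(60.4/10) + 60·10^(88.4/10) + 20·10^(61.0/10) + 10·10^(82.9/10) = 4.353e+10.
L_eq = 10·log₁₀(4.353e+10/135) = 85.08 dB(A).

85.1 dB(A)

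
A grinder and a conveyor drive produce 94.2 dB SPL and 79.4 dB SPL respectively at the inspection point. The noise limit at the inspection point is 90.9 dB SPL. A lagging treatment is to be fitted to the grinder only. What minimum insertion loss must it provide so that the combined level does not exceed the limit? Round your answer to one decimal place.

3.6 dB

The untreated sources together contribute 10^(79.4/10) = 8.710e+07, i.e. 79.40 dB SPL.
The limit corresponds to 10^(90.9/10) = 1.230e+09; subtracting the fixed part leaves 1.143e+09 for the grinder, i.e. 90.58 dB SPL.
Required insertion loss = 94.2 − 90.58 = 3.62 dB.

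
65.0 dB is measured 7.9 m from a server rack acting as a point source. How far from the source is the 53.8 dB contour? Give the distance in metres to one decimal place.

28.7 m

For a point source L₁ − L₂ = 20·log₁₀(r₂/r₁), so r₂ = r₁·10^((L₁−L₂)/20).
r₂ = 7.9·10^((65.0−53.8)/20) = 7.9·10^(11.2/20) = 28.68 m.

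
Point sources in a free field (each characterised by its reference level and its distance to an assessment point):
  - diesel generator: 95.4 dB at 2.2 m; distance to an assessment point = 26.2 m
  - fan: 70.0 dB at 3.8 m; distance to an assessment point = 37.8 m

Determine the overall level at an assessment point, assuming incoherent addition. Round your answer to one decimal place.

73.9 dB

Apply inverse-square spreading to bring every level to the receiver, then sum 10^(L/10).
diesel generator: 95.4 − 20·log₁₀(26.2/2.2) = 95.4 − 21.52 = 73.88 dB.
fan: 70.0 − 20·log₁₀(37.8/3.8) = 70.0 − 19.95 = 50.05 dB.
Σ 10^(L/10) = 2.455e+07 → L_total = 10·log₁₀(2.455e+07) = 73.90 dB.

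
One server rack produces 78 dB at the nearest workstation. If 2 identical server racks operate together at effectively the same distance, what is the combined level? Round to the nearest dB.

81 dB

N identical incoherent sources raise the level by 10·log₁₀ N.
L_total = 78 + 10·log₁₀(2) = 78 + 3.010 = 81.01 dB.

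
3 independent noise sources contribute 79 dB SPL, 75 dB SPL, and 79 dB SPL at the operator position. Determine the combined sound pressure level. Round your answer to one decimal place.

Incoherent sources combine by intensity addition: L_total = 10·log₁₀(Σ 10^(L_i/10)).
Σ 10^(L/10) = 10^(79/10) + 10^(75/10) + 10^(79/10) = 1.905e+08.
L_total = 10·log₁₀(1.905e+08) = 82.80 dB SPL.

82.8 dB SPL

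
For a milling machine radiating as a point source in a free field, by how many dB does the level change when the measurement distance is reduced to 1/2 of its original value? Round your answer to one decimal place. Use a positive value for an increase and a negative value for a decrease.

+6.0 dB

A point source loses 6 dB per doubling of distance; generally ΔL = −20·log₁₀(r₂/r₁).
ΔL = −20·log₁₀(0.5) = +6.02 dB.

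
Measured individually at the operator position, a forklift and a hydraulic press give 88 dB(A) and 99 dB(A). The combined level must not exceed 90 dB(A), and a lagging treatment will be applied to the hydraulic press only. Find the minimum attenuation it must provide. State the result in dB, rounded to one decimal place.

The untreated sources together contribute 10^(88/10) = 6.310e+08, i.e. 88.00 dB(A).
The limit corresponds to 10^(90/10) = 1.000e+09; subtracting the fixed part leaves 3.690e+08 for the hydraulic press, i.e. 85.67 dB(A).
So the hydraulic press must be reduced from 99 to 85.67 dB(A): IL = 13.33 dB.

13.3 dB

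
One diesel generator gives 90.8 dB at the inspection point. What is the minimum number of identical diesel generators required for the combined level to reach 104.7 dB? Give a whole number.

25

N identical sources give L₁ + 10·log₁₀ N, so require 10·log₁₀ N ≥ 104.7 − 90.8 = 13.9 dB.
N ≥ 10^(13.9/10) = 24.547, so N = 25.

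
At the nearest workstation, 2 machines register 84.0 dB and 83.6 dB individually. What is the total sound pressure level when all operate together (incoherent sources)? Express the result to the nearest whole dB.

Incoherent sources combine by intensity addition: L_total = 10·log₁₀(Σ 10^(L_i/10)).
Σ 10^(L/10) = 10^(84.0/10) + 10^(83.6/10) = 4.803e+08.
L_total = 10·log₁₀(4.803e+08) = 86.81 dB.

87 dB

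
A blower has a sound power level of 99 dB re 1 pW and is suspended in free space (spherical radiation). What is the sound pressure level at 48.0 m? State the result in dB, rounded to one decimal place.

54.4 dB

L_p = L_w − 10·log₁₀(4π·r²) with r = 48.0 m.
4π·r² = 2.895e+04 m², 10·log₁₀ of that is 44.617 dB.
L_p = 99 − 44.617 = 54.38 dB.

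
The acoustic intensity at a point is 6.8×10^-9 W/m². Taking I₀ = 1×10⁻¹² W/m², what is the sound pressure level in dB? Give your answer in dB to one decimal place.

38.3 dB

Dividing by I₀ shifts the exponent by 12: I/I₀ = 6.8×10^3.
L = 10·(0.8325 + 3) = 38.33 dB.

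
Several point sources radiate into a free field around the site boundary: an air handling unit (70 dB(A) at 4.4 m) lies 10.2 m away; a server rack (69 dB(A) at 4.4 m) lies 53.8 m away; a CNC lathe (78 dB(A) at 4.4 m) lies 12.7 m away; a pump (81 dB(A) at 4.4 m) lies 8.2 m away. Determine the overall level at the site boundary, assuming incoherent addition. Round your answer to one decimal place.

76.6 dB(A)

Apply inverse-square spreading to bring every level to the receiver, then sum 10^(L/10).
air handling unit: 70 − 20·log₁₀(10.2/4.4) = 70 − 7.30 = 62.70 dB(A).
server rack: 69 − 20·log₁₀(53.8/4.4) = 69 − 21.75 = 47.25 dB(A).
CNC lathe: 78 − 20·log₁₀(12.7/4.4) = 78 − 9.21 = 68.79 dB(A).
pump: 81 − 20·log₁₀(8.2/4.4) = 81 − 5.41 = 75.59 dB(A).
Σ 10^(L/10) = 4.573e+07 → L_total = 10·log₁₀(4.573e+07) = 76.60 dB(A).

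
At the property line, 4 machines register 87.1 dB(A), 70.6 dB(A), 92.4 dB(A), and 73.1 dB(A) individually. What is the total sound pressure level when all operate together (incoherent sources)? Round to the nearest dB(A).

94 dB(A)

For uncorrelated sources the intensities add, so convert each level to linear form, sum, and take 10·log₁₀ of the total.
Σ 10^(L/10) = 10^(87.1/10) + 10^(70.6/10) + 10^(92.4/10) + 10^(73.1/10) = 2.283e+09.
L_total = 10·log₁₀(2.283e+09) = 93.58 dB(A).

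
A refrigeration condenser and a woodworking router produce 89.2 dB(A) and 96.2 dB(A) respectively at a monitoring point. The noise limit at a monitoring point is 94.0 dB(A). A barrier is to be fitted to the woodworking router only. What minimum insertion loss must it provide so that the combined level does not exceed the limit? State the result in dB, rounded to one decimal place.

3.9 dB

Fixed contribution from the other source: Σ 10^(L/10) = 10^(89.2/10) = 8.318e+08 (89.20 dB(A)).
The limit corresponds to 10^(94.0/10) = 2.512e+09; subtracting the fixed part leaves 1.680e+09 for the woodworking router, i.e. 92.25 dB(A).
So the woodworking router must be reduced from 96.2 to 92.25 dB(A): IL = 3.95 dB.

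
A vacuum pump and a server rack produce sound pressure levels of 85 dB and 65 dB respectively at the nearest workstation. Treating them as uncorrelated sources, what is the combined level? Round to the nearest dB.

85 dB

Incoherent sources combine by intensity addition: L_total = 10·log₁₀(Σ 10^(L_i/10)).
Σ 10^(L/10) = 10^(85/10) + 10^(65/10) = 3.194e+08.
L_total = 10·log₁₀(3.194e+08) = 85.04 dB.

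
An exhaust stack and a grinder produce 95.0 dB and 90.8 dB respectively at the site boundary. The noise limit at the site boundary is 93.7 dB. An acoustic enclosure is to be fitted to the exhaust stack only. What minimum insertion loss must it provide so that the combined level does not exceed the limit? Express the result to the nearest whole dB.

Fixed contribution from the other source: Σ 10^(L/10) = 10^(90.8/10) = 1.202e+09 (90.80 dB).
The limit corresponds to 10^(93.7/10) = 2.344e+09; subtracting the fixed part leaves 1.142e+09 for the exhaust stack, i.e. 90.58 dB.
Required insertion loss = 95.0 − 90.58 = 4.42 dB.

4 dB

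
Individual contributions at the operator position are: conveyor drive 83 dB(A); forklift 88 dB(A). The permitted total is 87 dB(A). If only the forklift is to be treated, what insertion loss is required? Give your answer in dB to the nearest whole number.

Fixed contribution from the other source: Σ 10^(L/10) = 10^(83/10) = 1.995e+08 (83.00 dB(A)).
The limit corresponds to 10^(87/10) = 5.012e+08; subtracting the fixed part leaves 3.017e+08 for the forklift, i.e. 84.80 dB(A).
Required insertion loss = 88 − 84.80 = 3.20 dB.

3 dB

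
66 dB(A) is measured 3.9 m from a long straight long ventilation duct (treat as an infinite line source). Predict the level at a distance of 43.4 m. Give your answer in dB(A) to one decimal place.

For a line source, L₂ = L₁ − 10·log₁₀(r₂/r₁).
L₂ = 66 − 10·log₁₀(43.4/3.9) = 66 − 10.464 = 55.54 dB(A).

55.5 dB(A)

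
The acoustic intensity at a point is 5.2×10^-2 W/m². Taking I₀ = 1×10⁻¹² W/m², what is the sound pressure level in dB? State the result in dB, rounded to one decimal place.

107.2 dB

Dividing by I₀ shifts the exponent by 12: I/I₀ = 5.2×10^10.
L = 10·(0.7160 + 10) = 107.16 dB.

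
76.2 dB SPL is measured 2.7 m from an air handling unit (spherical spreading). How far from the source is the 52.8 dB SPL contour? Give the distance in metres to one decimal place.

39.9 m

Point-source spreading drops the level by 20·log₁₀(r₂/r₁); inverting, r₂/r₁ = 10^(ΔL/20).
r₂ = 2.7·10^((76.2−52.8)/20) = 2.7·10^(23.4/20) = 39.94 m.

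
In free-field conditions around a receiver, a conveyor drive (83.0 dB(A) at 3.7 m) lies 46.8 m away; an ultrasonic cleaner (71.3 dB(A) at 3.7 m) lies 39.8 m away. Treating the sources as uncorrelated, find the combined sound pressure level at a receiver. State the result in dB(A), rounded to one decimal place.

61.3 dB(A)

First find each source's level at the receiver (point-source: −20·log₁₀(r/r_ref)), then combine on an intensity basis.
conveyor drive: 83.0 − 20·log₁₀(46.8/3.7) = 83.0 − 22.04 = 60.96 dB(A).
ultrasonic cleaner: 71.3 − 20·log₁₀(39.8/3.7) = 71.3 − 20.63 = 50.67 dB(A).
Σ 10^(L/10) = 1.364e+06 → L_total = 10·log₁₀(1.364e+06) = 61.35 dB(A).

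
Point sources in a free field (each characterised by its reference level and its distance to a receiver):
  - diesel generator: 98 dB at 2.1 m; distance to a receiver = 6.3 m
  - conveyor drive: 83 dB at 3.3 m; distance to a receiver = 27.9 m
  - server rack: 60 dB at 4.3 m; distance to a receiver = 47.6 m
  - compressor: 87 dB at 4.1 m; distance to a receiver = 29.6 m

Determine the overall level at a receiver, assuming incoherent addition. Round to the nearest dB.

First find each source's level at the receiver (point-source: −20·log₁₀(r/r_ref)), then combine on an intensity basis.
diesel generator: 98 − 20·log₁₀(6.3/2.1) = 98 − 9.54 = 88.46 dB.
conveyor drive: 83 − 20·log₁₀(27.9/3.3) = 83 − 18.54 = 64.46 dB.
server rack: 60 − 20·log₁₀(47.6/4.3) = 60 − 20.88 = 39.12 dB.
compressor: 87 − 20·log₁₀(29.6/4.1) = 87 − 17.17 = 69.83 dB.
Σ 10^(L/10) = 7.135e+08 → L_total = 10·log₁₀(7.135e+08) = 88.53 dB.

89 dB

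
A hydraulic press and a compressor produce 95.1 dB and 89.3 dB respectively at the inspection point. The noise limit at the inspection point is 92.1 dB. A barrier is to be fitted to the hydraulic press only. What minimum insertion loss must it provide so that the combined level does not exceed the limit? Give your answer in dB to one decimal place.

Everything except the hydraulic press sums to 10^(89.3/10) = 8.511e+08 in linear terms, 89.30 dB.
The limit corresponds to 10^(92.1/10) = 1.622e+09; subtracting the fixed part leaves 7.707e+08 for the hydraulic press, i.e. 88.87 dB.
Required insertion loss = 95.1 − 88.87 = 6.23 dB.

6.2 dB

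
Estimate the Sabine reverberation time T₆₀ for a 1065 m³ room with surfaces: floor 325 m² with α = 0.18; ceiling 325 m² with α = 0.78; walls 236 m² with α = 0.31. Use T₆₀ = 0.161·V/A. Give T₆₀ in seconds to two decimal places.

0.45 s

A = Σ Sᵢαᵢ = 325·0.18 + 325·0.78 + 236·0.31 = 385.16 m².
T₆₀ = 0.161 × 1065 / 385.16 = 0.445 s.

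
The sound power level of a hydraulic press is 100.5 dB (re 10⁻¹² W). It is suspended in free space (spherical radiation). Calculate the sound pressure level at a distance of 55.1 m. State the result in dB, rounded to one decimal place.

54.7 dB

L_p = L_w − 10·log₁₀(4π·r²) with r = 55.1 m.
4π·r² = 3.815e+04 m², 10·log₁₀ of that is 45.815 dB.
L_p = 100.5 − 45.815 = 54.68 dB.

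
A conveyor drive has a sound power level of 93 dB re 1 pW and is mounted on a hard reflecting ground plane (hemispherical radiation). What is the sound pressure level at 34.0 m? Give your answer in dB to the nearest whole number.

54 dB

The power spreads over a hemisphere of area 2π·r², so L_p = L_w − 10·log₁₀(2π·r²).
2π·r² = 7263 m², 10·log₁₀ of that is 38.611 dB.
L_p = 93 − 38.611 = 54.39 dB.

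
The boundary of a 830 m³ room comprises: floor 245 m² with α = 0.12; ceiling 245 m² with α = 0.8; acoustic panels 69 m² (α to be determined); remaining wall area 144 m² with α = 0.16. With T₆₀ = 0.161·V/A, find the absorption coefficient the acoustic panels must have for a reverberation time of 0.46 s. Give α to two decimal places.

0.61

From T₆₀ = 0.161·V/A, the target T₆₀ = 0.46 s needs A = 0.161·830/0.46 = 290.50 m².
Absorption from the other surfaces = 245·0.12 + 245·0.8 + 144·0.16 = 248.44 m², so the acoustic panels must supply 42.06 m² over 69 m².
α = 42.06/69 = 0.610.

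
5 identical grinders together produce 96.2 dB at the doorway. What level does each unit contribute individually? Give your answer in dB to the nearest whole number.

5 equal contributions raise the level by 10·log₁₀ 5 = 6.990 dB, so each unit alone gives 96.2 − 6.990.

89 dB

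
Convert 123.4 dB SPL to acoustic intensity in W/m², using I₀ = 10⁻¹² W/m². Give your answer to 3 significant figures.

2.19 W/m²

I/I₀ = 10^(123.4/10) = 2.188e+12, so I = 2.188e+12 × 10⁻¹² W/m².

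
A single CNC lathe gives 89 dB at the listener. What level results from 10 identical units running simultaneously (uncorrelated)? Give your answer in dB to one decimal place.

99.0 dB

N identical incoherent sources raise the level by 10·log₁₀ N.
L_total = 89 + 10·log₁₀(10) = 89 + 10.000 = 99.00 dB.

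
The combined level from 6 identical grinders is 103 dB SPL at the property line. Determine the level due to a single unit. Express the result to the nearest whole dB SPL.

Dividing the total intensity by 6 lowers the level by 10·log₁₀ 6 = 7.782 dB: L₁ = 103 − 7.782.

95 dB SPL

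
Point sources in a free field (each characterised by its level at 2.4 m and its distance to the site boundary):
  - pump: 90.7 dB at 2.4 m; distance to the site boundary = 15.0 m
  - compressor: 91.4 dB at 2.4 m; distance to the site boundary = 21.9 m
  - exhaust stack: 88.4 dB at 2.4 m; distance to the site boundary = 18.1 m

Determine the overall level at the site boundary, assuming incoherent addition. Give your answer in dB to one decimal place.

Propagate each source to the receiver with L = L_ref − 20·log₁₀(r/r_ref), then add intensities.
pump: 90.7 − 20·log₁₀(15.0/2.4) = 90.7 − 15.92 = 74.78 dB.
compressor: 91.4 − 20·log₁₀(21.9/2.4) = 91.4 − 19.20 = 72.20 dB.
exhaust stack: 88.4 − 20·log₁₀(18.1/2.4) = 88.4 − 17.55 = 70.85 dB.
Σ 10^(L/10) = 5.882e+07 → L_total = 10·log₁₀(5.882e+07) = 77.70 dB.

77.7 dB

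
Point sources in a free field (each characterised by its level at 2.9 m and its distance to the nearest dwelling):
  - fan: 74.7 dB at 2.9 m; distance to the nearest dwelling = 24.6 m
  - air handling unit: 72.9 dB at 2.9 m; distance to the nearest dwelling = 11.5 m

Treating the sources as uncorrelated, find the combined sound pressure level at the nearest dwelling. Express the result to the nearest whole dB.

Propagate each source to the receiver with L = L_ref − 20·log₁₀(r/r_ref), then add intensities.
fan: 74.7 − 20·log₁₀(24.6/2.9) = 74.7 − 18.57 = 56.13 dB.
air handling unit: 72.9 − 20·log₁₀(11.5/2.9) = 72.9 − 11.97 = 60.93 dB.
Σ 10^(L/10) = 1.650e+06 → L_total = 10·log₁₀(1.650e+06) = 62.18 dB.

62 dB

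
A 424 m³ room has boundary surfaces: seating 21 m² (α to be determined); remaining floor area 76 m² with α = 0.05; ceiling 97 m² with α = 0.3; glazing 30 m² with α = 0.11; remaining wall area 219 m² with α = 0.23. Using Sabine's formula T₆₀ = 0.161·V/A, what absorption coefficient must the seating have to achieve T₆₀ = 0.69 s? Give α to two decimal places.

0.59

From T₆₀ = 0.161·V/A, the target T₆₀ = 0.69 s needs A = 0.161·424/0.69 = 98.93 m².
Absorption from the other surfaces = 76·0.05 + 97·0.3 + 30·0.11 + 219·0.23 = 86.57 m², so the seating must supply 12.36 m² over 21 m².
α = 12.36/21 = 0.589.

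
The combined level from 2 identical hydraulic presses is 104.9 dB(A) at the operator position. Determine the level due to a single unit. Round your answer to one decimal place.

2 equal contributions raise the level by 10·log₁₀ 2 = 3.010 dB, so each unit alone gives 104.9 − 3.010.

101.9 dB(A)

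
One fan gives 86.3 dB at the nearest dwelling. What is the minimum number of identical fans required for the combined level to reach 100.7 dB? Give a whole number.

The shortfall is 100.7 − 86.3 = 14.4 dB, and N units add 10·log₁₀ N, so need 10·log₁₀ N ≥ 14.4.
N ≥ 10^(14.4/10) = 27.542, so N = 28.

28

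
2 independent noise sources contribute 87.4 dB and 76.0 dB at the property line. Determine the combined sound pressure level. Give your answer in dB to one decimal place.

87.7 dB

Incoherent sources combine by intensity addition: L_total = 10·log₁₀(Σ 10^(L_i/10)).
Σ 10^(L/10) = 10^(87.4/10) + 10^(76.0/10) = 5.894e+08.
L_total = 10·log₁₀(5.894e+08) = 87.70 dB.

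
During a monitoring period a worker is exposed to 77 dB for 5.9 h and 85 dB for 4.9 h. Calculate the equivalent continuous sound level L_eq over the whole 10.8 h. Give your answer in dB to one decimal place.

The energy average is taken in the linear domain: L_eq = 10·log₁₀[(Σ tᵢ·10^(Lᵢ/10))/T], T = 10.8 h.
Σ tᵢ·10^(Lᵢ/10) = 5.9·10^(77/10) + 4.9·10^(85/10) = 1.845e+09.
L_eq = 10·log₁₀(1.845e+09/10.8) = 82.33 dB.

82.3 dB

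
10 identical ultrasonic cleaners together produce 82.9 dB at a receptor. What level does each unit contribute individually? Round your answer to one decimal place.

For N identical incoherent sources L_total = L₁ + 10·log₁₀ N, so L₁ = 82.9 − 10·log₁₀(10) = 82.9 − 10.000.

72.9 dB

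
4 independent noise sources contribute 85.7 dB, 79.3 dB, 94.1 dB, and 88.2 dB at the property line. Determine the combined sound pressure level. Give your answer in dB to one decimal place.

For uncorrelated sources the intensities add, so convert each level to linear form, sum, and take 10·log₁₀ of the total.
Σ 10^(L/10) = 10^(85.7/10) + 10^(79.3/10) + 10^(94.1/10) + 10^(88.2/10) = 3.688e+09.
L_total = 10·log₁₀(3.688e+09) = 95.67 dB.

95.7 dB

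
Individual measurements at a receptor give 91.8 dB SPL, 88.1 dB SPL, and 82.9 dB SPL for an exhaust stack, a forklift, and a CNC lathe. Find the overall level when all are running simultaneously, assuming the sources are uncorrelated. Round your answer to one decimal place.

Incoherent sources combine by intensity addition: L_total = 10·log₁₀(Σ 10^(L_i/10)).
Σ 10^(L/10) = 10^(91.8/10) + 10^(88.1/10) + 10^(82.9/10) = 2.354e+09.
L_total = 10·log₁₀(2.354e+09) = 93.72 dB SPL.

93.7 dB SPL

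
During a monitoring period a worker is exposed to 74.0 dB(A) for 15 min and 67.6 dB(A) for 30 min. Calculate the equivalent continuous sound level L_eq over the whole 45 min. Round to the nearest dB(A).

L_eq = 10·log₁₀[(1/T)·Σ tᵢ·10^(Lᵢ/10)] with T = 45 min.
Σ tᵢ·10^(Lᵢ/10) = 15·10^(74.0/10) + 30·10^(67.6/10) = 5.494e+08.
L_eq = 10·log₁₀(5.494e+08/45) = 70.87 dB(A).

71 dB(A)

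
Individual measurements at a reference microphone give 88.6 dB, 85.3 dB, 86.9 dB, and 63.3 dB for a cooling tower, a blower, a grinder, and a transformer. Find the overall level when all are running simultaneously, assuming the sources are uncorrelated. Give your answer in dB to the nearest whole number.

Incoherent sources combine by intensity addition: L_total = 10·log₁₀(Σ 10^(L_i/10)).
Σ 10^(L/10) = 10^(88.6/10) + 10^(85.3/10) + 10^(86.9/10) + 10^(63.3/10) = 1.555e+09.
L_total = 10·log₁₀(1.555e+09) = 91.92 dB.

92 dB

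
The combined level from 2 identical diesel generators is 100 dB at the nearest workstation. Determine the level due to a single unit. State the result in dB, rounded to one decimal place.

97.0 dB

2 equal contributions raise the level by 10·log₁₀ 2 = 3.010 dB, so each unit alone gives 100 − 3.010.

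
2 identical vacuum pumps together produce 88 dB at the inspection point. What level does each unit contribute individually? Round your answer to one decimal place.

2 equal contributions raise the level by 10·log₁₀ 2 = 3.010 dB, so each unit alone gives 88 − 3.010.

85.0 dB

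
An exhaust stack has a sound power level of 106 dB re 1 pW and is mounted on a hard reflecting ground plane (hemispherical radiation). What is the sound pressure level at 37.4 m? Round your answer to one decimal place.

66.6 dB

The power spreads over a hemisphere of area 2π·r², so L_p = L_w − 10·log₁₀(2π·r²).
2π·r² = 8789 m², 10·log₁₀ of that is 39.439 dB.
L_p = 106 − 39.439 = 66.56 dB.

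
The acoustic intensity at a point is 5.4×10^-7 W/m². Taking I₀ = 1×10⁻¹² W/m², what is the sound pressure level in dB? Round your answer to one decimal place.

57.3 dB

Dividing by I₀ shifts the exponent by 12: I/I₀ = 5.4×10^5.
L = 10·(0.7324 + 5) = 57.32 dB.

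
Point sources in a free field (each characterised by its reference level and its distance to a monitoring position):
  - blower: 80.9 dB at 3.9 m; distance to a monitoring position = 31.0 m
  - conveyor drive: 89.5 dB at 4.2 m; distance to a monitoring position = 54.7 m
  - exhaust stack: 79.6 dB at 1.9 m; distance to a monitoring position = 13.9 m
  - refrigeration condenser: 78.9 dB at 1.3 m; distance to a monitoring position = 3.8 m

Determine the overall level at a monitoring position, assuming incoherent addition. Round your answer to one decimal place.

First find each source's level at the receiver (point-source: −20·log₁₀(r/r_ref)), then combine on an intensity basis.
blower: 80.9 − 20·log₁₀(31.0/3.9) = 80.9 − 18.01 = 62.89 dB.
conveyor drive: 89.5 − 20·log₁₀(54.7/4.2) = 89.5 − 22.29 = 67.21 dB.
exhaust stack: 79.6 − 20·log₁₀(13.9/1.9) = 79.6 − 17.29 = 62.31 dB.
refrigeration condenser: 78.9 − 20·log₁₀(3.8/1.3) = 78.9 − 9.32 = 69.58 dB.
Σ 10^(L/10) = 1.799e+07 → L_total = 10·log₁₀(1.799e+07) = 72.55 dB.

72.6 dB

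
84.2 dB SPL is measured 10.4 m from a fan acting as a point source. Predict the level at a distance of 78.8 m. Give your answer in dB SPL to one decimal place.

66.6 dB SPL

Spherical spreading from a point source gives a 20·log₁₀(r₂/r₁) drop.
L₂ = 84.2 − 20·log₁₀(78.8/10.4) = 84.2 − 17.590 = 66.61 dB SPL.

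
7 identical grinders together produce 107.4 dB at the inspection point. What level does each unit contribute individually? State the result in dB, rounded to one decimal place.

98.9 dB

7 equal contributions raise the level by 10·log₁₀ 7 = 8.451 dB, so each unit alone gives 107.4 − 8.451.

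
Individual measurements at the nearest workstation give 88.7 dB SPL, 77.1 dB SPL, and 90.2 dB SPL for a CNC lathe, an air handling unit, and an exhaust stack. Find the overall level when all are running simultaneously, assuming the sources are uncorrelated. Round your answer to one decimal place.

92.6 dB SPL

For uncorrelated sources the intensities add, so convert each level to linear form, sum, and take 10·log₁₀ of the total.
Σ 10^(L/10) = 10^(88.7/10) + 10^(77.1/10) + 10^(90.2/10) = 1.840e+09.
L_total = 10·log₁₀(1.840e+09) = 92.65 dB SPL.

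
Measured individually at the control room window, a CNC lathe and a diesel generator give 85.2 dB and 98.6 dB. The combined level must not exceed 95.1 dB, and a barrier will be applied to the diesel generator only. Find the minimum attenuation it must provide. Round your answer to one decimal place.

The untreated sources together contribute 10^(85.2/10) = 3.311e+08, i.e. 85.20 dB.
The limit corresponds to 10^(95.1/10) = 3.236e+09; subtracting the fixed part leaves 2.905e+09 for the diesel generator, i.e. 94.63 dB.
So the diesel generator must be reduced from 98.6 to 94.63 dB: IL = 3.97 dB.

4.0 dB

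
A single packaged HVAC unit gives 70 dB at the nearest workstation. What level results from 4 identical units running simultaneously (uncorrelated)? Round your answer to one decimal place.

76.0 dB

L_total = L₁ + 10·log₁₀ N for N identical incoherent sources.
L_total = 70 + 10·log₁₀(4) = 70 + 6.021 = 76.02 dB.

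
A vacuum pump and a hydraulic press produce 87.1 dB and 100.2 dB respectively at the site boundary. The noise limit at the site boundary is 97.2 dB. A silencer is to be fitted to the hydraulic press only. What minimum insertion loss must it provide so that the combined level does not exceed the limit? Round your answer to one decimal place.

3.4 dB

The untreated sources together contribute 10^(87.1/10) = 5.129e+08, i.e. 87.10 dB.
The limit corresponds to 10^(97.2/10) = 5.248e+09; subtracting the fixed part leaves 4.735e+09 for the hydraulic press, i.e. 96.75 dB.
So the hydraulic press must be reduced from 100.2 to 96.75 dB: IL = 3.45 dB.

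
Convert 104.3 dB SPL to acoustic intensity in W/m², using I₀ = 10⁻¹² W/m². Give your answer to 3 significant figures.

L = 10·log₁₀(I/I₀) ⇒ I = I₀·10^(L/10) = 10⁻¹² × 10^10.43.

0.0269 W/m²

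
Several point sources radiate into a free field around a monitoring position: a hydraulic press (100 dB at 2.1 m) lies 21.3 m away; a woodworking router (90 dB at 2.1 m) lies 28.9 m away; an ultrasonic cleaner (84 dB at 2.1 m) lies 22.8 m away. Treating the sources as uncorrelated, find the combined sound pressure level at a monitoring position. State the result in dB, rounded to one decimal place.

80.2 dB

Propagate each source to the receiver with L = L_ref − 20·log₁₀(r/r_ref), then add intensities.
hydraulic press: 100 − 20·log₁₀(21.3/2.1) = 100 − 20.12 = 79.88 dB.
woodworking router: 90 − 20·log₁₀(28.9/2.1) = 90 − 22.77 = 67.23 dB.
ultrasonic cleaner: 84 − 20·log₁₀(22.8/2.1) = 84 − 20.71 = 63.29 dB.
Σ 10^(L/10) = 1.046e+08 → L_total = 10·log₁₀(1.046e+08) = 80.20 dB.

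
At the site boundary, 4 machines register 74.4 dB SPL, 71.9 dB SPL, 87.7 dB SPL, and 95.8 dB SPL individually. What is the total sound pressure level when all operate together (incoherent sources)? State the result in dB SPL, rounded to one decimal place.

96.5 dB SPL

Incoherent sources combine by intensity addition: L_total = 10·log₁₀(Σ 10^(L_i/10)).
Σ 10^(L/10) = 10^(74.4/10) + 10^(71.9/10) + 10^(87.7/10) + 10^(95.8/10) = 4.434e+09.
L_total = 10·log₁₀(4.434e+09) = 96.47 dB SPL.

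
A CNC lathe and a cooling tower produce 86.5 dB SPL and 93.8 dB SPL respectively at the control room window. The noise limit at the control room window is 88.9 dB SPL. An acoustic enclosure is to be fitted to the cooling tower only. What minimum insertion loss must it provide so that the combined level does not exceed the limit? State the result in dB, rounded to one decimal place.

Fixed contribution from the other source: Σ 10^(L/10) = 10^(86.5/10) = 4.467e+08 (86.50 dB SPL).
To meet 88.9 dB SPL overall, the treated cooling tower may contribute at most 10^(88.9/10) − 4.467e+08 = 3.296e+08, i.e. 85.18 dB SPL.
So the cooling tower must be reduced from 93.8 to 85.18 dB SPL: IL = 8.62 dB.

8.6 dB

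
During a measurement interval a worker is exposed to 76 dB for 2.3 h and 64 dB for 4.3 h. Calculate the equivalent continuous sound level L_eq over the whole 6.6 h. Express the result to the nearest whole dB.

72 dB

Weight each interval's intensity by its duration and average over T = 6.6 h:
Σ tᵢ·10^(Lᵢ/10) = 2.3·10^(76/10) + 4.3·10^(64/10) = 1.024e+08.
L_eq = 10·log₁₀(1.024e+08/6.6) = 71.91 dB.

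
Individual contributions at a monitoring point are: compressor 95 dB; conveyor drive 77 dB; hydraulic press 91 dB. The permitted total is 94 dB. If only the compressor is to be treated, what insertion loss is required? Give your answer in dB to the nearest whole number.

4 dB

The untreated sources together contribute 10^(77/10) + 10^(91/10) = 1.309e+09, i.e. 91.17 dB.
To meet 94 dB overall, the treated compressor may contribute at most 10^(94/10) − 1.309e+09 = 1.203e+09, i.e. 90.80 dB.
So the compressor must be reduced from 95 to 90.80 dB: IL = 4.20 dB.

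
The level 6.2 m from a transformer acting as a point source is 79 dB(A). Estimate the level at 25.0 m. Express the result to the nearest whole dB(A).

67 dB(A)

For a point source, L₂ = L₁ − 20·log₁₀(r₂/r₁).
L₂ = 79 − 20·log₁₀(25.0/6.2) = 79 − 12.111 = 66.89 dB(A).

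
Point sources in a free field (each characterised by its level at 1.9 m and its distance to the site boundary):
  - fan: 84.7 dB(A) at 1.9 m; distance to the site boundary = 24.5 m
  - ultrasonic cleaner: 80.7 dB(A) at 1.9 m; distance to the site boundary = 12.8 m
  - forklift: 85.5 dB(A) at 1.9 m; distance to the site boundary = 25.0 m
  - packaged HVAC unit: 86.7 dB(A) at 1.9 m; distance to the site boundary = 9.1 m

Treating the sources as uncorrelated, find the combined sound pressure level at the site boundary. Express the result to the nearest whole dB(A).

74 dB(A)

Apply inverse-square spreading to bring every level to the receiver, then sum 10^(L/10).
fan: 84.7 − 20·log₁₀(24.5/1.9) = 84.7 − 22.21 = 62.49 dB(A).
ultrasonic cleaner: 80.7 − 20·log₁₀(12.8/1.9) = 80.7 − 16.57 = 64.13 dB(A).
forklift: 85.5 − 20·log₁₀(25.0/1.9) = 85.5 − 22.38 = 63.12 dB(A).
packaged HVAC unit: 86.7 − 20·log₁₀(9.1/1.9) = 86.7 − 13.61 = 73.09 dB(A).
Σ 10^(L/10) = 2.680e+07 → L_total = 10·log₁₀(2.680e+07) = 74.28 dB(A).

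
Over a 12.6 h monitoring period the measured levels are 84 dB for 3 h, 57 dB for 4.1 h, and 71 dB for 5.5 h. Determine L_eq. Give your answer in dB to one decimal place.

The energy average is taken in the linear domain: L_eq = 10·log₁₀[(Σ tᵢ·10^(Lᵢ/10))/T], T = 12.6 h.
Σ tᵢ·10^(Lᵢ/10) = 3·10^(84/10) + 4.1·10^(57/10) + 5.5·10^(71/10) = 8.249e+08.
L_eq = 10·log₁₀(8.249e+08/12.6) = 78.16 dB.

78.2 dB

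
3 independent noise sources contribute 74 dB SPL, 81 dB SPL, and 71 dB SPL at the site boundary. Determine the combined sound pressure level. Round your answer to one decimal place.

82.1 dB SPL

Incoherent sources combine by intensity addition: L_total = 10·log₁₀(Σ 10^(L_i/10)).
Σ 10^(L/10) = 10^(74/10) + 10^(81/10) + 10^(71/10) = 1.636e+08.
L_total = 10·log₁₀(1.636e+08) = 82.14 dB SPL.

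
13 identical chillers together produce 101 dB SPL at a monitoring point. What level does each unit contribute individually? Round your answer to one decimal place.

For N identical incoherent sources L_total = L₁ + 10·log₁₀ N, so L₁ = 101 − 10·log₁₀(13) = 101 − 11.139.

89.9 dB SPL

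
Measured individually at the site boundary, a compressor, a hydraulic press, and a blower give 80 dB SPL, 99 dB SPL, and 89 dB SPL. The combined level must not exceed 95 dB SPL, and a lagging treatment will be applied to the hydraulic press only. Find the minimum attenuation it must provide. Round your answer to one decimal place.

Fixed contribution from the other sources: Σ 10^(L/10) = 10^(80/10) + 10^(89/10) = 8.943e+08 (89.51 dB SPL).
The limit corresponds to 10^(95/10) = 3.162e+09; subtracting the fixed part leaves 2.268e+09 for the hydraulic press, i.e. 93.56 dB SPL.
So the hydraulic press must be reduced from 99 to 93.56 dB SPL: IL = 5.44 dB.

5.4 dB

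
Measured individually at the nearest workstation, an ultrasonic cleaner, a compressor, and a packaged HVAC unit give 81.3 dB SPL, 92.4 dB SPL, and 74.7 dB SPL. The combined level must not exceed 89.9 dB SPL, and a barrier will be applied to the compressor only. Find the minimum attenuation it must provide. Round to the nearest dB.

The untreated sources together contribute 10^(81.3/10) + 10^(74.7/10) = 1.644e+08, i.e. 82.16 dB SPL.
The limit corresponds to 10^(89.9/10) = 9.772e+08; subtracting the fixed part leaves 8.128e+08 for the compressor, i.e. 89.10 dB SPL.
So the compressor must be reduced from 92.4 to 89.10 dB SPL: IL = 3.30 dB.

3 dB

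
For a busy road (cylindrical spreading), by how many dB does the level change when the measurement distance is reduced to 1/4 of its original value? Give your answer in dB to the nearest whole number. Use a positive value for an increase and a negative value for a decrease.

A line source loses 3 dB per doubling of distance; generally ΔL = −10·log₁₀(r₂/r₁).
ΔL = −10·log₁₀(0.25) = +6.02 dB.

+6 dB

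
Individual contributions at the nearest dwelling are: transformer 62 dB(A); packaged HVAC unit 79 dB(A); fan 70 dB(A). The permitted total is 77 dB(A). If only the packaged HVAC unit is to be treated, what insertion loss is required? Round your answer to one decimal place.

3.1 dB

Everything except the packaged HVAC unit sums to 10^(62/10) + 10^(70/10) = 1.158e+07 in linear terms, 70.64 dB(A).
To meet 77 dB(A) overall, the treated packaged HVAC unit may contribute at most 10^(77/10) − 1.158e+07 = 3.853e+07, i.e. 75.86 dB(A).
Required insertion loss = 79 − 75.86 = 3.14 dB.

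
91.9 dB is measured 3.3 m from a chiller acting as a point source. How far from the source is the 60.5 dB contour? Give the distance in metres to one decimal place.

The 31.4 dB drop corresponds to a distance ratio of 10^(31.4/20) for a point source.
r₂ = 3.3·10^((91.9−60.5)/20) = 3.3·10^(31.4/20) = 122.61 m.

122.6 m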